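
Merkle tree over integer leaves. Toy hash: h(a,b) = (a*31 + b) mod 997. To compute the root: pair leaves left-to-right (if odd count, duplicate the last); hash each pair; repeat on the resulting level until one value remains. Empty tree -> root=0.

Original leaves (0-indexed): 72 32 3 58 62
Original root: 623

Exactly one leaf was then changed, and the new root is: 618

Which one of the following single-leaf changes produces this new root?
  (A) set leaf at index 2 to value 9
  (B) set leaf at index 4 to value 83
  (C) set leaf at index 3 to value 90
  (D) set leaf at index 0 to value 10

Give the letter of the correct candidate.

Original leaves: [72, 32, 3, 58, 62]
Target new root: 618
Try each candidate change and compute the resulting root:
Candidate A: set leaf[2] = 9 -> leaves = [72, 32, 9, 58, 62]
  L0: [72, 32, 9, 58, 62]
  L1: h(72,32)=(72*31+32)%997=270 h(9,58)=(9*31+58)%997=337 h(62,62)=(62*31+62)%997=987 -> [270, 337, 987]
  L2: h(270,337)=(270*31+337)%997=731 h(987,987)=(987*31+987)%997=677 -> [731, 677]
  L3: h(731,677)=(731*31+677)%997=407 -> [407]
  root = 407 != target 618
Candidate B: set leaf[4] = 83 -> leaves = [72, 32, 3, 58, 83]
  L0: [72, 32, 3, 58, 83]
  L1: h(72,32)=(72*31+32)%997=270 h(3,58)=(3*31+58)%997=151 h(83,83)=(83*31+83)%997=662 -> [270, 151, 662]
  L2: h(270,151)=(270*31+151)%997=545 h(662,662)=(662*31+662)%997=247 -> [545, 247]
  L3: h(545,247)=(545*31+247)%997=193 -> [193]
  root = 193 != target 618
Candidate C: set leaf[3] = 90 -> leaves = [72, 32, 3, 90, 62]
  L0: [72, 32, 3, 90, 62]
  L1: h(72,32)=(72*31+32)%997=270 h(3,90)=(3*31+90)%997=183 h(62,62)=(62*31+62)%997=987 -> [270, 183, 987]
  L2: h(270,183)=(270*31+183)%997=577 h(987,987)=(987*31+987)%997=677 -> [577, 677]
  L3: h(577,677)=(577*31+677)%997=618 -> [618]
  root = 618 == target 618  ** MATCH **
Candidate D: set leaf[0] = 10 -> leaves = [10, 32, 3, 58, 62]
  L0: [10, 32, 3, 58, 62]
  L1: h(10,32)=(10*31+32)%997=342 h(3,58)=(3*31+58)%997=151 h(62,62)=(62*31+62)%997=987 -> [342, 151, 987]
  L2: h(342,151)=(342*31+151)%997=783 h(987,987)=(987*31+987)%997=677 -> [783, 677]
  L3: h(783,677)=(783*31+677)%997=25 -> [25]
  root = 25 != target 618
Candidate C produces the target root.

Answer: C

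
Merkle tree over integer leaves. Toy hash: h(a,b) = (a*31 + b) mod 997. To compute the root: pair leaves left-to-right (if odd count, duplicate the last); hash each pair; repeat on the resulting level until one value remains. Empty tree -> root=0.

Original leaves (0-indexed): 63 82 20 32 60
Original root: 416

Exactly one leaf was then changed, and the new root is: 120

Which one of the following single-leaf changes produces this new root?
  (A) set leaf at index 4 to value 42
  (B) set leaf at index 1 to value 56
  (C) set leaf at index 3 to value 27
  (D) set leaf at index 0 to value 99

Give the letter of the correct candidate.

Original leaves: [63, 82, 20, 32, 60]
Target new root: 120
Try each candidate change and compute the resulting root:
Candidate A: set leaf[4] = 42 -> leaves = [63, 82, 20, 32, 42]
  L0: [63, 82, 20, 32, 42]
  L1: h(63,82)=(63*31+82)%997=41 h(20,32)=(20*31+32)%997=652 h(42,42)=(42*31+42)%997=347 -> [41, 652, 347]
  L2: h(41,652)=(41*31+652)%997=926 h(347,347)=(347*31+347)%997=137 -> [926, 137]
  L3: h(926,137)=(926*31+137)%997=927 -> [927]
  root = 927 != target 120
Candidate B: set leaf[1] = 56 -> leaves = [63, 56, 20, 32, 60]
  L0: [63, 56, 20, 32, 60]
  L1: h(63,56)=(63*31+56)%997=15 h(20,32)=(20*31+32)%997=652 h(60,60)=(60*31+60)%997=923 -> [15, 652, 923]
  L2: h(15,652)=(15*31+652)%997=120 h(923,923)=(923*31+923)%997=623 -> [120, 623]
  L3: h(120,623)=(120*31+623)%997=355 -> [355]
  root = 355 != target 120
Candidate C: set leaf[3] = 27 -> leaves = [63, 82, 20, 27, 60]
  L0: [63, 82, 20, 27, 60]
  L1: h(63,82)=(63*31+82)%997=41 h(20,27)=(20*31+27)%997=647 h(60,60)=(60*31+60)%997=923 -> [41, 647, 923]
  L2: h(41,647)=(41*31+647)%997=921 h(923,923)=(923*31+923)%997=623 -> [921, 623]
  L3: h(921,623)=(921*31+623)%997=261 -> [261]
  root = 261 != target 120
Candidate D: set leaf[0] = 99 -> leaves = [99, 82, 20, 32, 60]
  L0: [99, 82, 20, 32, 60]
  L1: h(99,82)=(99*31+82)%997=160 h(20,32)=(20*31+32)%997=652 h(60,60)=(60*31+60)%997=923 -> [160, 652, 923]
  L2: h(160,652)=(160*31+652)%997=627 h(923,923)=(923*31+923)%997=623 -> [627, 623]
  L3: h(627,623)=(627*31+623)%997=120 -> [120]
  root = 120 == target 120  ** MATCH **
Candidate D produces the target root.

Answer: D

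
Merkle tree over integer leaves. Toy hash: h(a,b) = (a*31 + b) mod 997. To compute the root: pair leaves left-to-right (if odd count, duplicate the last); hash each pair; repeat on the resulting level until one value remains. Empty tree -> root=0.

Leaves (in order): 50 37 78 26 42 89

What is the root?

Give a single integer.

L0: [50, 37, 78, 26, 42, 89]
L1: h(50,37)=(50*31+37)%997=590 h(78,26)=(78*31+26)%997=450 h(42,89)=(42*31+89)%997=394 -> [590, 450, 394]
L2: h(590,450)=(590*31+450)%997=794 h(394,394)=(394*31+394)%997=644 -> [794, 644]
L3: h(794,644)=(794*31+644)%997=333 -> [333]

Answer: 333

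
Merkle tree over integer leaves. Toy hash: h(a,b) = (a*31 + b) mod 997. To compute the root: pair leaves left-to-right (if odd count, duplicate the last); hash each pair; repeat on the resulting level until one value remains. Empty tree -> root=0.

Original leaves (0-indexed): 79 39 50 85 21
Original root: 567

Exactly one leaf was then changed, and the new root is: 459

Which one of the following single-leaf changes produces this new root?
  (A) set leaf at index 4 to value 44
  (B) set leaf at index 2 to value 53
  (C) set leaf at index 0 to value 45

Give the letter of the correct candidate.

Answer: B

Derivation:
Original leaves: [79, 39, 50, 85, 21]
Target new root: 459
Try each candidate change and compute the resulting root:
Candidate A: set leaf[4] = 44 -> leaves = [79, 39, 50, 85, 44]
  L0: [79, 39, 50, 85, 44]
  L1: h(79,39)=(79*31+39)%997=494 h(50,85)=(50*31+85)%997=638 h(44,44)=(44*31+44)%997=411 -> [494, 638, 411]
  L2: h(494,638)=(494*31+638)%997=0 h(411,411)=(411*31+411)%997=191 -> [0, 191]
  L3: h(0,191)=(0*31+191)%997=191 -> [191]
  root = 191 != target 459
Candidate B: set leaf[2] = 53 -> leaves = [79, 39, 53, 85, 21]
  L0: [79, 39, 53, 85, 21]
  L1: h(79,39)=(79*31+39)%997=494 h(53,85)=(53*31+85)%997=731 h(21,21)=(21*31+21)%997=672 -> [494, 731, 672]
  L2: h(494,731)=(494*31+731)%997=93 h(672,672)=(672*31+672)%997=567 -> [93, 567]
  L3: h(93,567)=(93*31+567)%997=459 -> [459]
  root = 459 == target 459  ** MATCH **
Candidate C: set leaf[0] = 45 -> leaves = [45, 39, 50, 85, 21]
  L0: [45, 39, 50, 85, 21]
  L1: h(45,39)=(45*31+39)%997=437 h(50,85)=(50*31+85)%997=638 h(21,21)=(21*31+21)%997=672 -> [437, 638, 672]
  L2: h(437,638)=(437*31+638)%997=227 h(672,672)=(672*31+672)%997=567 -> [227, 567]
  L3: h(227,567)=(227*31+567)%997=625 -> [625]
  root = 625 != target 459
Candidate B produces the target root.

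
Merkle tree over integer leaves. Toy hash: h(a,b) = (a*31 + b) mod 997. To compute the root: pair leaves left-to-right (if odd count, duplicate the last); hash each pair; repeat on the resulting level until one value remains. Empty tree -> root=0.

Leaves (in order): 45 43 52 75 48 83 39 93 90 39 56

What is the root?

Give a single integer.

L0: [45, 43, 52, 75, 48, 83, 39, 93, 90, 39, 56]
L1: h(45,43)=(45*31+43)%997=441 h(52,75)=(52*31+75)%997=690 h(48,83)=(48*31+83)%997=574 h(39,93)=(39*31+93)%997=305 h(90,39)=(90*31+39)%997=835 h(56,56)=(56*31+56)%997=795 -> [441, 690, 574, 305, 835, 795]
L2: h(441,690)=(441*31+690)%997=403 h(574,305)=(574*31+305)%997=153 h(835,795)=(835*31+795)%997=758 -> [403, 153, 758]
L3: h(403,153)=(403*31+153)%997=682 h(758,758)=(758*31+758)%997=328 -> [682, 328]
L4: h(682,328)=(682*31+328)%997=533 -> [533]

Answer: 533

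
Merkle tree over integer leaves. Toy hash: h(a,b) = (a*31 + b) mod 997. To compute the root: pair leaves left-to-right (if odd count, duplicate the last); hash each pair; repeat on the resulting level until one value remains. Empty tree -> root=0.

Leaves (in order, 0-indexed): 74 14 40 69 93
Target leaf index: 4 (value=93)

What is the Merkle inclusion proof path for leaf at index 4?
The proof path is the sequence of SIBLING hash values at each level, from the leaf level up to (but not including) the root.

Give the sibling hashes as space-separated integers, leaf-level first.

L0 (leaves): [74, 14, 40, 69, 93], target index=4
L1: h(74,14)=(74*31+14)%997=314 [pair 0] h(40,69)=(40*31+69)%997=312 [pair 1] h(93,93)=(93*31+93)%997=982 [pair 2] -> [314, 312, 982]
  Sibling for proof at L0: 93
L2: h(314,312)=(314*31+312)%997=76 [pair 0] h(982,982)=(982*31+982)%997=517 [pair 1] -> [76, 517]
  Sibling for proof at L1: 982
L3: h(76,517)=(76*31+517)%997=879 [pair 0] -> [879]
  Sibling for proof at L2: 76
Root: 879
Proof path (sibling hashes from leaf to root): [93, 982, 76]

Answer: 93 982 76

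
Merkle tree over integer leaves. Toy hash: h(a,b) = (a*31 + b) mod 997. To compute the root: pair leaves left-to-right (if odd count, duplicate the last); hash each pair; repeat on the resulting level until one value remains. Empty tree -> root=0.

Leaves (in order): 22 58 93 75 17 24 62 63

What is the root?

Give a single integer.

Answer: 376

Derivation:
L0: [22, 58, 93, 75, 17, 24, 62, 63]
L1: h(22,58)=(22*31+58)%997=740 h(93,75)=(93*31+75)%997=964 h(17,24)=(17*31+24)%997=551 h(62,63)=(62*31+63)%997=988 -> [740, 964, 551, 988]
L2: h(740,964)=(740*31+964)%997=973 h(551,988)=(551*31+988)%997=123 -> [973, 123]
L3: h(973,123)=(973*31+123)%997=376 -> [376]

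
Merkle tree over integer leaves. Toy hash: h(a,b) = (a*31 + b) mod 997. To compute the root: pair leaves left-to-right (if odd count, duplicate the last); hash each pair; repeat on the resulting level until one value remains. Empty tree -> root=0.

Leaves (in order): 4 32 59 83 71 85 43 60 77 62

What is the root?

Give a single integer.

Answer: 431

Derivation:
L0: [4, 32, 59, 83, 71, 85, 43, 60, 77, 62]
L1: h(4,32)=(4*31+32)%997=156 h(59,83)=(59*31+83)%997=915 h(71,85)=(71*31+85)%997=292 h(43,60)=(43*31+60)%997=396 h(77,62)=(77*31+62)%997=455 -> [156, 915, 292, 396, 455]
L2: h(156,915)=(156*31+915)%997=766 h(292,396)=(292*31+396)%997=475 h(455,455)=(455*31+455)%997=602 -> [766, 475, 602]
L3: h(766,475)=(766*31+475)%997=293 h(602,602)=(602*31+602)%997=321 -> [293, 321]
L4: h(293,321)=(293*31+321)%997=431 -> [431]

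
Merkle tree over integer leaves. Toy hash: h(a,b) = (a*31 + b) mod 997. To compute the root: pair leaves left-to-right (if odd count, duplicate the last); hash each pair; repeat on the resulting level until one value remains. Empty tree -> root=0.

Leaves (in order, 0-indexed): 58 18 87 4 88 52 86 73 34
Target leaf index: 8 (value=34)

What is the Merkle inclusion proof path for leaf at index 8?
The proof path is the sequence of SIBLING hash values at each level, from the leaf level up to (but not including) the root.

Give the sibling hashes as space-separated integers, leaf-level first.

L0 (leaves): [58, 18, 87, 4, 88, 52, 86, 73, 34], target index=8
L1: h(58,18)=(58*31+18)%997=819 [pair 0] h(87,4)=(87*31+4)%997=707 [pair 1] h(88,52)=(88*31+52)%997=786 [pair 2] h(86,73)=(86*31+73)%997=745 [pair 3] h(34,34)=(34*31+34)%997=91 [pair 4] -> [819, 707, 786, 745, 91]
  Sibling for proof at L0: 34
L2: h(819,707)=(819*31+707)%997=174 [pair 0] h(786,745)=(786*31+745)%997=186 [pair 1] h(91,91)=(91*31+91)%997=918 [pair 2] -> [174, 186, 918]
  Sibling for proof at L1: 91
L3: h(174,186)=(174*31+186)%997=595 [pair 0] h(918,918)=(918*31+918)%997=463 [pair 1] -> [595, 463]
  Sibling for proof at L2: 918
L4: h(595,463)=(595*31+463)%997=962 [pair 0] -> [962]
  Sibling for proof at L3: 595
Root: 962
Proof path (sibling hashes from leaf to root): [34, 91, 918, 595]

Answer: 34 91 918 595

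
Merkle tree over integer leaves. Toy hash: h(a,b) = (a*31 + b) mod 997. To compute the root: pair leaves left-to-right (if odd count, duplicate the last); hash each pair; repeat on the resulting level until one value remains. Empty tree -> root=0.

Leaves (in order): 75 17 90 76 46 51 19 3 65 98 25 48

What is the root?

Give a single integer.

L0: [75, 17, 90, 76, 46, 51, 19, 3, 65, 98, 25, 48]
L1: h(75,17)=(75*31+17)%997=348 h(90,76)=(90*31+76)%997=872 h(46,51)=(46*31+51)%997=480 h(19,3)=(19*31+3)%997=592 h(65,98)=(65*31+98)%997=119 h(25,48)=(25*31+48)%997=823 -> [348, 872, 480, 592, 119, 823]
L2: h(348,872)=(348*31+872)%997=693 h(480,592)=(480*31+592)%997=517 h(119,823)=(119*31+823)%997=524 -> [693, 517, 524]
L3: h(693,517)=(693*31+517)%997=66 h(524,524)=(524*31+524)%997=816 -> [66, 816]
L4: h(66,816)=(66*31+816)%997=868 -> [868]

Answer: 868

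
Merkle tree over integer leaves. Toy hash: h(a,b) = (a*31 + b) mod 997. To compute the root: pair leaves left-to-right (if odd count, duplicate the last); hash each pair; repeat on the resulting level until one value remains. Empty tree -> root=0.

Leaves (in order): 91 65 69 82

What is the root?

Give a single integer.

Answer: 960

Derivation:
L0: [91, 65, 69, 82]
L1: h(91,65)=(91*31+65)%997=892 h(69,82)=(69*31+82)%997=227 -> [892, 227]
L2: h(892,227)=(892*31+227)%997=960 -> [960]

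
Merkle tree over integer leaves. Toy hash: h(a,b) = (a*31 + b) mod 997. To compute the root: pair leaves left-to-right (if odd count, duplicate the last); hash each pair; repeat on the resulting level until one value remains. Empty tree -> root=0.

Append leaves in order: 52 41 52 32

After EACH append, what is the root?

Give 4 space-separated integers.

Answer: 52 656 66 46

Derivation:
After append 52 (leaves=[52]):
  L0: [52]
  root=52
After append 41 (leaves=[52, 41]):
  L0: [52, 41]
  L1: h(52,41)=(52*31+41)%997=656 -> [656]
  root=656
After append 52 (leaves=[52, 41, 52]):
  L0: [52, 41, 52]
  L1: h(52,41)=(52*31+41)%997=656 h(52,52)=(52*31+52)%997=667 -> [656, 667]
  L2: h(656,667)=(656*31+667)%997=66 -> [66]
  root=66
After append 32 (leaves=[52, 41, 52, 32]):
  L0: [52, 41, 52, 32]
  L1: h(52,41)=(52*31+41)%997=656 h(52,32)=(52*31+32)%997=647 -> [656, 647]
  L2: h(656,647)=(656*31+647)%997=46 -> [46]
  root=46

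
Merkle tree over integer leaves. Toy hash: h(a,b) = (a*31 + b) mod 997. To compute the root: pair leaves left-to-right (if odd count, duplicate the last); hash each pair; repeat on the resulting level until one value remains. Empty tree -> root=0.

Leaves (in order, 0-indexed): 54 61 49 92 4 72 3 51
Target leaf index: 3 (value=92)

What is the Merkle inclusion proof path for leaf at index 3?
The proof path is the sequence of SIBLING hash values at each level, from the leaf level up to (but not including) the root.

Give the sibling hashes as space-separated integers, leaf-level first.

L0 (leaves): [54, 61, 49, 92, 4, 72, 3, 51], target index=3
L1: h(54,61)=(54*31+61)%997=738 [pair 0] h(49,92)=(49*31+92)%997=614 [pair 1] h(4,72)=(4*31+72)%997=196 [pair 2] h(3,51)=(3*31+51)%997=144 [pair 3] -> [738, 614, 196, 144]
  Sibling for proof at L0: 49
L2: h(738,614)=(738*31+614)%997=561 [pair 0] h(196,144)=(196*31+144)%997=238 [pair 1] -> [561, 238]
  Sibling for proof at L1: 738
L3: h(561,238)=(561*31+238)%997=680 [pair 0] -> [680]
  Sibling for proof at L2: 238
Root: 680
Proof path (sibling hashes from leaf to root): [49, 738, 238]

Answer: 49 738 238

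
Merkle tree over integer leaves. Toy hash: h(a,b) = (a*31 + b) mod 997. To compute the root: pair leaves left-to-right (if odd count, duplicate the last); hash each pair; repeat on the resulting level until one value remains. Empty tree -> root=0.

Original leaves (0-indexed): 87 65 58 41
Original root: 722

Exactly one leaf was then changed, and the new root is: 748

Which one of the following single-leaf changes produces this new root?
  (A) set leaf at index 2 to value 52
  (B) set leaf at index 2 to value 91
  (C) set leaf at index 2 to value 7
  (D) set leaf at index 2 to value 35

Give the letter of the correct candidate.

Original leaves: [87, 65, 58, 41]
Target new root: 748
Try each candidate change and compute the resulting root:
Candidate A: set leaf[2] = 52 -> leaves = [87, 65, 52, 41]
  L0: [87, 65, 52, 41]
  L1: h(87,65)=(87*31+65)%997=768 h(52,41)=(52*31+41)%997=656 -> [768, 656]
  L2: h(768,656)=(768*31+656)%997=536 -> [536]
  root = 536 != target 748
Candidate B: set leaf[2] = 91 -> leaves = [87, 65, 91, 41]
  L0: [87, 65, 91, 41]
  L1: h(87,65)=(87*31+65)%997=768 h(91,41)=(91*31+41)%997=868 -> [768, 868]
  L2: h(768,868)=(768*31+868)%997=748 -> [748]
  root = 748 == target 748  ** MATCH **
Candidate C: set leaf[2] = 7 -> leaves = [87, 65, 7, 41]
  L0: [87, 65, 7, 41]
  L1: h(87,65)=(87*31+65)%997=768 h(7,41)=(7*31+41)%997=258 -> [768, 258]
  L2: h(768,258)=(768*31+258)%997=138 -> [138]
  root = 138 != target 748
Candidate D: set leaf[2] = 35 -> leaves = [87, 65, 35, 41]
  L0: [87, 65, 35, 41]
  L1: h(87,65)=(87*31+65)%997=768 h(35,41)=(35*31+41)%997=129 -> [768, 129]
  L2: h(768,129)=(768*31+129)%997=9 -> [9]
  root = 9 != target 748
Candidate B produces the target root.

Answer: B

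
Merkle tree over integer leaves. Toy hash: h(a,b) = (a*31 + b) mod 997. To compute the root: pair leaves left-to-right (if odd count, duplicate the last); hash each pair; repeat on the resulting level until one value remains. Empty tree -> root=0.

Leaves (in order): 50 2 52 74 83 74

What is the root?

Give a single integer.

L0: [50, 2, 52, 74, 83, 74]
L1: h(50,2)=(50*31+2)%997=555 h(52,74)=(52*31+74)%997=689 h(83,74)=(83*31+74)%997=653 -> [555, 689, 653]
L2: h(555,689)=(555*31+689)%997=945 h(653,653)=(653*31+653)%997=956 -> [945, 956]
L3: h(945,956)=(945*31+956)%997=341 -> [341]

Answer: 341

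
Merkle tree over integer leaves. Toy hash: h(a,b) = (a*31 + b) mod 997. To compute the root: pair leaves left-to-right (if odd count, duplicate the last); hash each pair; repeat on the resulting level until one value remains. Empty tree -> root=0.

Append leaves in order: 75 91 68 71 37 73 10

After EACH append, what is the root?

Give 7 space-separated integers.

After append 75 (leaves=[75]):
  L0: [75]
  root=75
After append 91 (leaves=[75, 91]):
  L0: [75, 91]
  L1: h(75,91)=(75*31+91)%997=422 -> [422]
  root=422
After append 68 (leaves=[75, 91, 68]):
  L0: [75, 91, 68]
  L1: h(75,91)=(75*31+91)%997=422 h(68,68)=(68*31+68)%997=182 -> [422, 182]
  L2: h(422,182)=(422*31+182)%997=303 -> [303]
  root=303
After append 71 (leaves=[75, 91, 68, 71]):
  L0: [75, 91, 68, 71]
  L1: h(75,91)=(75*31+91)%997=422 h(68,71)=(68*31+71)%997=185 -> [422, 185]
  L2: h(422,185)=(422*31+185)%997=306 -> [306]
  root=306
After append 37 (leaves=[75, 91, 68, 71, 37]):
  L0: [75, 91, 68, 71, 37]
  L1: h(75,91)=(75*31+91)%997=422 h(68,71)=(68*31+71)%997=185 h(37,37)=(37*31+37)%997=187 -> [422, 185, 187]
  L2: h(422,185)=(422*31+185)%997=306 h(187,187)=(187*31+187)%997=2 -> [306, 2]
  L3: h(306,2)=(306*31+2)%997=515 -> [515]
  root=515
After append 73 (leaves=[75, 91, 68, 71, 37, 73]):
  L0: [75, 91, 68, 71, 37, 73]
  L1: h(75,91)=(75*31+91)%997=422 h(68,71)=(68*31+71)%997=185 h(37,73)=(37*31+73)%997=223 -> [422, 185, 223]
  L2: h(422,185)=(422*31+185)%997=306 h(223,223)=(223*31+223)%997=157 -> [306, 157]
  L3: h(306,157)=(306*31+157)%997=670 -> [670]
  root=670
After append 10 (leaves=[75, 91, 68, 71, 37, 73, 10]):
  L0: [75, 91, 68, 71, 37, 73, 10]
  L1: h(75,91)=(75*31+91)%997=422 h(68,71)=(68*31+71)%997=185 h(37,73)=(37*31+73)%997=223 h(10,10)=(10*31+10)%997=320 -> [422, 185, 223, 320]
  L2: h(422,185)=(422*31+185)%997=306 h(223,320)=(223*31+320)%997=254 -> [306, 254]
  L3: h(306,254)=(306*31+254)%997=767 -> [767]
  root=767

Answer: 75 422 303 306 515 670 767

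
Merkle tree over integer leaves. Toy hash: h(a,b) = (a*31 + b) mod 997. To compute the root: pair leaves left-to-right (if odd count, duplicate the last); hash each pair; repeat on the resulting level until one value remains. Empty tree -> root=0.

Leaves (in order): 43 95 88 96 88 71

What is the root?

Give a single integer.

Answer: 82

Derivation:
L0: [43, 95, 88, 96, 88, 71]
L1: h(43,95)=(43*31+95)%997=431 h(88,96)=(88*31+96)%997=830 h(88,71)=(88*31+71)%997=805 -> [431, 830, 805]
L2: h(431,830)=(431*31+830)%997=233 h(805,805)=(805*31+805)%997=835 -> [233, 835]
L3: h(233,835)=(233*31+835)%997=82 -> [82]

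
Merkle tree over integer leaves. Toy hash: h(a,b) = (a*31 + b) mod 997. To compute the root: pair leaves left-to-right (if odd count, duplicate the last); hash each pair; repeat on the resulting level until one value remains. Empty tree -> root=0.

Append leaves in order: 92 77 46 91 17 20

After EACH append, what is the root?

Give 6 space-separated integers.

After append 92 (leaves=[92]):
  L0: [92]
  root=92
After append 77 (leaves=[92, 77]):
  L0: [92, 77]
  L1: h(92,77)=(92*31+77)%997=935 -> [935]
  root=935
After append 46 (leaves=[92, 77, 46]):
  L0: [92, 77, 46]
  L1: h(92,77)=(92*31+77)%997=935 h(46,46)=(46*31+46)%997=475 -> [935, 475]
  L2: h(935,475)=(935*31+475)%997=547 -> [547]
  root=547
After append 91 (leaves=[92, 77, 46, 91]):
  L0: [92, 77, 46, 91]
  L1: h(92,77)=(92*31+77)%997=935 h(46,91)=(46*31+91)%997=520 -> [935, 520]
  L2: h(935,520)=(935*31+520)%997=592 -> [592]
  root=592
After append 17 (leaves=[92, 77, 46, 91, 17]):
  L0: [92, 77, 46, 91, 17]
  L1: h(92,77)=(92*31+77)%997=935 h(46,91)=(46*31+91)%997=520 h(17,17)=(17*31+17)%997=544 -> [935, 520, 544]
  L2: h(935,520)=(935*31+520)%997=592 h(544,544)=(544*31+544)%997=459 -> [592, 459]
  L3: h(592,459)=(592*31+459)%997=865 -> [865]
  root=865
After append 20 (leaves=[92, 77, 46, 91, 17, 20]):
  L0: [92, 77, 46, 91, 17, 20]
  L1: h(92,77)=(92*31+77)%997=935 h(46,91)=(46*31+91)%997=520 h(17,20)=(17*31+20)%997=547 -> [935, 520, 547]
  L2: h(935,520)=(935*31+520)%997=592 h(547,547)=(547*31+547)%997=555 -> [592, 555]
  L3: h(592,555)=(592*31+555)%997=961 -> [961]
  root=961

Answer: 92 935 547 592 865 961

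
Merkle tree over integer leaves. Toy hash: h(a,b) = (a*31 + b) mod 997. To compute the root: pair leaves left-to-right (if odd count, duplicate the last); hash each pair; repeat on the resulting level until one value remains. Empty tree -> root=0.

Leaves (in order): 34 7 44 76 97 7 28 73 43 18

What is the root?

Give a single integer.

L0: [34, 7, 44, 76, 97, 7, 28, 73, 43, 18]
L1: h(34,7)=(34*31+7)%997=64 h(44,76)=(44*31+76)%997=443 h(97,7)=(97*31+7)%997=23 h(28,73)=(28*31+73)%997=941 h(43,18)=(43*31+18)%997=354 -> [64, 443, 23, 941, 354]
L2: h(64,443)=(64*31+443)%997=433 h(23,941)=(23*31+941)%997=657 h(354,354)=(354*31+354)%997=361 -> [433, 657, 361]
L3: h(433,657)=(433*31+657)%997=122 h(361,361)=(361*31+361)%997=585 -> [122, 585]
L4: h(122,585)=(122*31+585)%997=379 -> [379]

Answer: 379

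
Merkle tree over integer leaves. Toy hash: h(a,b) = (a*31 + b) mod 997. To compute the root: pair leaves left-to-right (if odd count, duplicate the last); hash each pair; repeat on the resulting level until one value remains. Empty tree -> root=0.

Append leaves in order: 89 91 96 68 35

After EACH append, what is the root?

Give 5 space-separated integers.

Answer: 89 856 695 667 685

Derivation:
After append 89 (leaves=[89]):
  L0: [89]
  root=89
After append 91 (leaves=[89, 91]):
  L0: [89, 91]
  L1: h(89,91)=(89*31+91)%997=856 -> [856]
  root=856
After append 96 (leaves=[89, 91, 96]):
  L0: [89, 91, 96]
  L1: h(89,91)=(89*31+91)%997=856 h(96,96)=(96*31+96)%997=81 -> [856, 81]
  L2: h(856,81)=(856*31+81)%997=695 -> [695]
  root=695
After append 68 (leaves=[89, 91, 96, 68]):
  L0: [89, 91, 96, 68]
  L1: h(89,91)=(89*31+91)%997=856 h(96,68)=(96*31+68)%997=53 -> [856, 53]
  L2: h(856,53)=(856*31+53)%997=667 -> [667]
  root=667
After append 35 (leaves=[89, 91, 96, 68, 35]):
  L0: [89, 91, 96, 68, 35]
  L1: h(89,91)=(89*31+91)%997=856 h(96,68)=(96*31+68)%997=53 h(35,35)=(35*31+35)%997=123 -> [856, 53, 123]
  L2: h(856,53)=(856*31+53)%997=667 h(123,123)=(123*31+123)%997=945 -> [667, 945]
  L3: h(667,945)=(667*31+945)%997=685 -> [685]
  root=685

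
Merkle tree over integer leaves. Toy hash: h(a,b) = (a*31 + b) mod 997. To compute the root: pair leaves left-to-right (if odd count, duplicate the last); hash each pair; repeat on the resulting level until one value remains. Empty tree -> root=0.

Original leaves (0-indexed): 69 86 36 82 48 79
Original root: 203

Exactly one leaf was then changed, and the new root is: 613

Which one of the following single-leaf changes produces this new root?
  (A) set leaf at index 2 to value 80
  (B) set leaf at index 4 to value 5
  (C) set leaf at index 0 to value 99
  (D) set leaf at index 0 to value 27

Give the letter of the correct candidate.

Original leaves: [69, 86, 36, 82, 48, 79]
Target new root: 613
Try each candidate change and compute the resulting root:
Candidate A: set leaf[2] = 80 -> leaves = [69, 86, 80, 82, 48, 79]
  L0: [69, 86, 80, 82, 48, 79]
  L1: h(69,86)=(69*31+86)%997=231 h(80,82)=(80*31+82)%997=568 h(48,79)=(48*31+79)%997=570 -> [231, 568, 570]
  L2: h(231,568)=(231*31+568)%997=750 h(570,570)=(570*31+570)%997=294 -> [750, 294]
  L3: h(750,294)=(750*31+294)%997=613 -> [613]
  root = 613 == target 613  ** MATCH **
Candidate B: set leaf[4] = 5 -> leaves = [69, 86, 36, 82, 5, 79]
  L0: [69, 86, 36, 82, 5, 79]
  L1: h(69,86)=(69*31+86)%997=231 h(36,82)=(36*31+82)%997=201 h(5,79)=(5*31+79)%997=234 -> [231, 201, 234]
  L2: h(231,201)=(231*31+201)%997=383 h(234,234)=(234*31+234)%997=509 -> [383, 509]
  L3: h(383,509)=(383*31+509)%997=418 -> [418]
  root = 418 != target 613
Candidate C: set leaf[0] = 99 -> leaves = [99, 86, 36, 82, 48, 79]
  L0: [99, 86, 36, 82, 48, 79]
  L1: h(99,86)=(99*31+86)%997=164 h(36,82)=(36*31+82)%997=201 h(48,79)=(48*31+79)%997=570 -> [164, 201, 570]
  L2: h(164,201)=(164*31+201)%997=300 h(570,570)=(570*31+570)%997=294 -> [300, 294]
  L3: h(300,294)=(300*31+294)%997=621 -> [621]
  root = 621 != target 613
Candidate D: set leaf[0] = 27 -> leaves = [27, 86, 36, 82, 48, 79]
  L0: [27, 86, 36, 82, 48, 79]
  L1: h(27,86)=(27*31+86)%997=923 h(36,82)=(36*31+82)%997=201 h(48,79)=(48*31+79)%997=570 -> [923, 201, 570]
  L2: h(923,201)=(923*31+201)%997=898 h(570,570)=(570*31+570)%997=294 -> [898, 294]
  L3: h(898,294)=(898*31+294)%997=216 -> [216]
  root = 216 != target 613
Candidate A produces the target root.

Answer: A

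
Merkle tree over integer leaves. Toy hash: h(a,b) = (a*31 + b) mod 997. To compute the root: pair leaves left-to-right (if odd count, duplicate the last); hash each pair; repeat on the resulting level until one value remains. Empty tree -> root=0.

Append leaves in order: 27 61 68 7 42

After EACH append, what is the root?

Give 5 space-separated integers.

Answer: 27 898 104 43 473

Derivation:
After append 27 (leaves=[27]):
  L0: [27]
  root=27
After append 61 (leaves=[27, 61]):
  L0: [27, 61]
  L1: h(27,61)=(27*31+61)%997=898 -> [898]
  root=898
After append 68 (leaves=[27, 61, 68]):
  L0: [27, 61, 68]
  L1: h(27,61)=(27*31+61)%997=898 h(68,68)=(68*31+68)%997=182 -> [898, 182]
  L2: h(898,182)=(898*31+182)%997=104 -> [104]
  root=104
After append 7 (leaves=[27, 61, 68, 7]):
  L0: [27, 61, 68, 7]
  L1: h(27,61)=(27*31+61)%997=898 h(68,7)=(68*31+7)%997=121 -> [898, 121]
  L2: h(898,121)=(898*31+121)%997=43 -> [43]
  root=43
After append 42 (leaves=[27, 61, 68, 7, 42]):
  L0: [27, 61, 68, 7, 42]
  L1: h(27,61)=(27*31+61)%997=898 h(68,7)=(68*31+7)%997=121 h(42,42)=(42*31+42)%997=347 -> [898, 121, 347]
  L2: h(898,121)=(898*31+121)%997=43 h(347,347)=(347*31+347)%997=137 -> [43, 137]
  L3: h(43,137)=(43*31+137)%997=473 -> [473]
  root=473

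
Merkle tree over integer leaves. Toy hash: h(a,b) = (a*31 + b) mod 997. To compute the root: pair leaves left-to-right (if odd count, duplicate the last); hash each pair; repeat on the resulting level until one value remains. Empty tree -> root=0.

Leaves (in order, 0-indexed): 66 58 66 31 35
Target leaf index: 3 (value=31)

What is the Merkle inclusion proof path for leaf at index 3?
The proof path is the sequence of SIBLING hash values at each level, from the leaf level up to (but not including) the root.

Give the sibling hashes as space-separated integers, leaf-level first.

Answer: 66 110 945

Derivation:
L0 (leaves): [66, 58, 66, 31, 35], target index=3
L1: h(66,58)=(66*31+58)%997=110 [pair 0] h(66,31)=(66*31+31)%997=83 [pair 1] h(35,35)=(35*31+35)%997=123 [pair 2] -> [110, 83, 123]
  Sibling for proof at L0: 66
L2: h(110,83)=(110*31+83)%997=502 [pair 0] h(123,123)=(123*31+123)%997=945 [pair 1] -> [502, 945]
  Sibling for proof at L1: 110
L3: h(502,945)=(502*31+945)%997=555 [pair 0] -> [555]
  Sibling for proof at L2: 945
Root: 555
Proof path (sibling hashes from leaf to root): [66, 110, 945]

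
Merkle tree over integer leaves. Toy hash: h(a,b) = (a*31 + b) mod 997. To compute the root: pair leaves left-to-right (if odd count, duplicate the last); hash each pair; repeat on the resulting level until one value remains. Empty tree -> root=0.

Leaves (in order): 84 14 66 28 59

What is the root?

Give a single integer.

Answer: 552

Derivation:
L0: [84, 14, 66, 28, 59]
L1: h(84,14)=(84*31+14)%997=624 h(66,28)=(66*31+28)%997=80 h(59,59)=(59*31+59)%997=891 -> [624, 80, 891]
L2: h(624,80)=(624*31+80)%997=481 h(891,891)=(891*31+891)%997=596 -> [481, 596]
L3: h(481,596)=(481*31+596)%997=552 -> [552]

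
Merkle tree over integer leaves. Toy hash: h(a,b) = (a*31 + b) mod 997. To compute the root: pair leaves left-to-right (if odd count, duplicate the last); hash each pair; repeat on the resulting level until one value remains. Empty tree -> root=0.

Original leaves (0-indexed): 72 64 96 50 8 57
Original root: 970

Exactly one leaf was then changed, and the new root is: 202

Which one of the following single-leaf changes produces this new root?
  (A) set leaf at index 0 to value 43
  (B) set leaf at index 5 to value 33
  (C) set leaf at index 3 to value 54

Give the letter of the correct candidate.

Original leaves: [72, 64, 96, 50, 8, 57]
Target new root: 202
Try each candidate change and compute the resulting root:
Candidate A: set leaf[0] = 43 -> leaves = [43, 64, 96, 50, 8, 57]
  L0: [43, 64, 96, 50, 8, 57]
  L1: h(43,64)=(43*31+64)%997=400 h(96,50)=(96*31+50)%997=35 h(8,57)=(8*31+57)%997=305 -> [400, 35, 305]
  L2: h(400,35)=(400*31+35)%997=471 h(305,305)=(305*31+305)%997=787 -> [471, 787]
  L3: h(471,787)=(471*31+787)%997=433 -> [433]
  root = 433 != target 202
Candidate B: set leaf[5] = 33 -> leaves = [72, 64, 96, 50, 8, 33]
  L0: [72, 64, 96, 50, 8, 33]
  L1: h(72,64)=(72*31+64)%997=302 h(96,50)=(96*31+50)%997=35 h(8,33)=(8*31+33)%997=281 -> [302, 35, 281]
  L2: h(302,35)=(302*31+35)%997=424 h(281,281)=(281*31+281)%997=19 -> [424, 19]
  L3: h(424,19)=(424*31+19)%997=202 -> [202]
  root = 202 == target 202  ** MATCH **
Candidate C: set leaf[3] = 54 -> leaves = [72, 64, 96, 54, 8, 57]
  L0: [72, 64, 96, 54, 8, 57]
  L1: h(72,64)=(72*31+64)%997=302 h(96,54)=(96*31+54)%997=39 h(8,57)=(8*31+57)%997=305 -> [302, 39, 305]
  L2: h(302,39)=(302*31+39)%997=428 h(305,305)=(305*31+305)%997=787 -> [428, 787]
  L3: h(428,787)=(428*31+787)%997=97 -> [97]
  root = 97 != target 202
Candidate B produces the target root.

Answer: B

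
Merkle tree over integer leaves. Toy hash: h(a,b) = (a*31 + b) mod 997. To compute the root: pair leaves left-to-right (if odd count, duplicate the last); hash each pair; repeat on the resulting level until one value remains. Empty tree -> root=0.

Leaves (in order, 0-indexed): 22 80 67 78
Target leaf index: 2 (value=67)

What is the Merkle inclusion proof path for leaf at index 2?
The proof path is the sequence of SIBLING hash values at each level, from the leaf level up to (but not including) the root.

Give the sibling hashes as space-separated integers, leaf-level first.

L0 (leaves): [22, 80, 67, 78], target index=2
L1: h(22,80)=(22*31+80)%997=762 [pair 0] h(67,78)=(67*31+78)%997=161 [pair 1] -> [762, 161]
  Sibling for proof at L0: 78
L2: h(762,161)=(762*31+161)%997=852 [pair 0] -> [852]
  Sibling for proof at L1: 762
Root: 852
Proof path (sibling hashes from leaf to root): [78, 762]

Answer: 78 762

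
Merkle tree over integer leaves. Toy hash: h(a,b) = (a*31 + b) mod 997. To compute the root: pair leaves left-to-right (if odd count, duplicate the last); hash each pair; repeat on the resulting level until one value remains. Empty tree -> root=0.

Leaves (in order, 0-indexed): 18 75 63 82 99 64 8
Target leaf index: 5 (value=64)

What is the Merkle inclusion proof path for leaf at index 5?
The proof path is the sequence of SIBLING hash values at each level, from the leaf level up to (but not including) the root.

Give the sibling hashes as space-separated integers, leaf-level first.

Answer: 99 256 721

Derivation:
L0 (leaves): [18, 75, 63, 82, 99, 64, 8], target index=5
L1: h(18,75)=(18*31+75)%997=633 [pair 0] h(63,82)=(63*31+82)%997=41 [pair 1] h(99,64)=(99*31+64)%997=142 [pair 2] h(8,8)=(8*31+8)%997=256 [pair 3] -> [633, 41, 142, 256]
  Sibling for proof at L0: 99
L2: h(633,41)=(633*31+41)%997=721 [pair 0] h(142,256)=(142*31+256)%997=670 [pair 1] -> [721, 670]
  Sibling for proof at L1: 256
L3: h(721,670)=(721*31+670)%997=90 [pair 0] -> [90]
  Sibling for proof at L2: 721
Root: 90
Proof path (sibling hashes from leaf to root): [99, 256, 721]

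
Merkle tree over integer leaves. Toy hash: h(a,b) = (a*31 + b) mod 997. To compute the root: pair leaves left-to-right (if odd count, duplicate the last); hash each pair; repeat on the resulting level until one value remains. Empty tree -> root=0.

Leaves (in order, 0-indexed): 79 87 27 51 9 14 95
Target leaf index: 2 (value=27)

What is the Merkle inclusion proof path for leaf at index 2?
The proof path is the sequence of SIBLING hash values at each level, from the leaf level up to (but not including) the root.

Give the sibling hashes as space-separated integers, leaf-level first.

Answer: 51 542 159

Derivation:
L0 (leaves): [79, 87, 27, 51, 9, 14, 95], target index=2
L1: h(79,87)=(79*31+87)%997=542 [pair 0] h(27,51)=(27*31+51)%997=888 [pair 1] h(9,14)=(9*31+14)%997=293 [pair 2] h(95,95)=(95*31+95)%997=49 [pair 3] -> [542, 888, 293, 49]
  Sibling for proof at L0: 51
L2: h(542,888)=(542*31+888)%997=741 [pair 0] h(293,49)=(293*31+49)%997=159 [pair 1] -> [741, 159]
  Sibling for proof at L1: 542
L3: h(741,159)=(741*31+159)%997=199 [pair 0] -> [199]
  Sibling for proof at L2: 159
Root: 199
Proof path (sibling hashes from leaf to root): [51, 542, 159]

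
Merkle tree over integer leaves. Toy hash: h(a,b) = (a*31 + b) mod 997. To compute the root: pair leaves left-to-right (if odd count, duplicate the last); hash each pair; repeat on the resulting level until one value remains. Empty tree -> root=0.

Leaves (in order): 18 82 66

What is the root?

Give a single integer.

Answer: 18

Derivation:
L0: [18, 82, 66]
L1: h(18,82)=(18*31+82)%997=640 h(66,66)=(66*31+66)%997=118 -> [640, 118]
L2: h(640,118)=(640*31+118)%997=18 -> [18]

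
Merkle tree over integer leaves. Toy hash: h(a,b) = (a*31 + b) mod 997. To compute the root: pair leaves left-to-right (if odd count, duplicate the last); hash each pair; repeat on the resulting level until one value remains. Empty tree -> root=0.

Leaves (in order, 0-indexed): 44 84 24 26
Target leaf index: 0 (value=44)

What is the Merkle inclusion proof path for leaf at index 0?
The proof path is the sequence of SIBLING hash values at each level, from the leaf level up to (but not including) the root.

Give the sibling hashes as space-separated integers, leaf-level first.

L0 (leaves): [44, 84, 24, 26], target index=0
L1: h(44,84)=(44*31+84)%997=451 [pair 0] h(24,26)=(24*31+26)%997=770 [pair 1] -> [451, 770]
  Sibling for proof at L0: 84
L2: h(451,770)=(451*31+770)%997=793 [pair 0] -> [793]
  Sibling for proof at L1: 770
Root: 793
Proof path (sibling hashes from leaf to root): [84, 770]

Answer: 84 770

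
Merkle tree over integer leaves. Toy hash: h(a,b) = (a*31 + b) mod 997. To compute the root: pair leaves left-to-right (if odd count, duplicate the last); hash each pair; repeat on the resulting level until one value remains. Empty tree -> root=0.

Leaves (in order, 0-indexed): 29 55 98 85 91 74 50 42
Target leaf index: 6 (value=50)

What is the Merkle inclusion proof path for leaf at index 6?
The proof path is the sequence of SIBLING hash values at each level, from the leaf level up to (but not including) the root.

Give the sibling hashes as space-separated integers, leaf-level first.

Answer: 42 901 793

Derivation:
L0 (leaves): [29, 55, 98, 85, 91, 74, 50, 42], target index=6
L1: h(29,55)=(29*31+55)%997=954 [pair 0] h(98,85)=(98*31+85)%997=132 [pair 1] h(91,74)=(91*31+74)%997=901 [pair 2] h(50,42)=(50*31+42)%997=595 [pair 3] -> [954, 132, 901, 595]
  Sibling for proof at L0: 42
L2: h(954,132)=(954*31+132)%997=793 [pair 0] h(901,595)=(901*31+595)%997=610 [pair 1] -> [793, 610]
  Sibling for proof at L1: 901
L3: h(793,610)=(793*31+610)%997=268 [pair 0] -> [268]
  Sibling for proof at L2: 793
Root: 268
Proof path (sibling hashes from leaf to root): [42, 901, 793]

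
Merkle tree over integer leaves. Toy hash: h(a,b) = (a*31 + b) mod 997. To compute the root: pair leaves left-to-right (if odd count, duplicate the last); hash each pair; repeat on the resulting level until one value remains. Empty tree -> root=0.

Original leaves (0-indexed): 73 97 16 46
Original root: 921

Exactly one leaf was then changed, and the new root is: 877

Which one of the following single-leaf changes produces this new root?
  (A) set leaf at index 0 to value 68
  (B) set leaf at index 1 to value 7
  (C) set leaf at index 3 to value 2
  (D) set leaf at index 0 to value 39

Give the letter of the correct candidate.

Original leaves: [73, 97, 16, 46]
Target new root: 877
Try each candidate change and compute the resulting root:
Candidate A: set leaf[0] = 68 -> leaves = [68, 97, 16, 46]
  L0: [68, 97, 16, 46]
  L1: h(68,97)=(68*31+97)%997=211 h(16,46)=(16*31+46)%997=542 -> [211, 542]
  L2: h(211,542)=(211*31+542)%997=104 -> [104]
  root = 104 != target 877
Candidate B: set leaf[1] = 7 -> leaves = [73, 7, 16, 46]
  L0: [73, 7, 16, 46]
  L1: h(73,7)=(73*31+7)%997=276 h(16,46)=(16*31+46)%997=542 -> [276, 542]
  L2: h(276,542)=(276*31+542)%997=125 -> [125]
  root = 125 != target 877
Candidate C: set leaf[3] = 2 -> leaves = [73, 97, 16, 2]
  L0: [73, 97, 16, 2]
  L1: h(73,97)=(73*31+97)%997=366 h(16,2)=(16*31+2)%997=498 -> [366, 498]
  L2: h(366,498)=(366*31+498)%997=877 -> [877]
  root = 877 == target 877  ** MATCH **
Candidate D: set leaf[0] = 39 -> leaves = [39, 97, 16, 46]
  L0: [39, 97, 16, 46]
  L1: h(39,97)=(39*31+97)%997=309 h(16,46)=(16*31+46)%997=542 -> [309, 542]
  L2: h(309,542)=(309*31+542)%997=151 -> [151]
  root = 151 != target 877
Candidate C produces the target root.

Answer: C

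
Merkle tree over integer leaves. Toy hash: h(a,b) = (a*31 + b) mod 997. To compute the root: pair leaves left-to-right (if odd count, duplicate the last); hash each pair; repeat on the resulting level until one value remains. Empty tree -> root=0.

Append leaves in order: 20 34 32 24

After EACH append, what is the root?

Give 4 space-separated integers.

Answer: 20 654 361 353

Derivation:
After append 20 (leaves=[20]):
  L0: [20]
  root=20
After append 34 (leaves=[20, 34]):
  L0: [20, 34]
  L1: h(20,34)=(20*31+34)%997=654 -> [654]
  root=654
After append 32 (leaves=[20, 34, 32]):
  L0: [20, 34, 32]
  L1: h(20,34)=(20*31+34)%997=654 h(32,32)=(32*31+32)%997=27 -> [654, 27]
  L2: h(654,27)=(654*31+27)%997=361 -> [361]
  root=361
After append 24 (leaves=[20, 34, 32, 24]):
  L0: [20, 34, 32, 24]
  L1: h(20,34)=(20*31+34)%997=654 h(32,24)=(32*31+24)%997=19 -> [654, 19]
  L2: h(654,19)=(654*31+19)%997=353 -> [353]
  root=353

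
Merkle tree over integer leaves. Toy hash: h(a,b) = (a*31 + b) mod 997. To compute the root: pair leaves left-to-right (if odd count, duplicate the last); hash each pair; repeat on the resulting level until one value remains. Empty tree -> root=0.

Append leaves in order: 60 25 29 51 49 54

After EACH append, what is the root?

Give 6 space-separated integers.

After append 60 (leaves=[60]):
  L0: [60]
  root=60
After append 25 (leaves=[60, 25]):
  L0: [60, 25]
  L1: h(60,25)=(60*31+25)%997=888 -> [888]
  root=888
After append 29 (leaves=[60, 25, 29]):
  L0: [60, 25, 29]
  L1: h(60,25)=(60*31+25)%997=888 h(29,29)=(29*31+29)%997=928 -> [888, 928]
  L2: h(888,928)=(888*31+928)%997=540 -> [540]
  root=540
After append 51 (leaves=[60, 25, 29, 51]):
  L0: [60, 25, 29, 51]
  L1: h(60,25)=(60*31+25)%997=888 h(29,51)=(29*31+51)%997=950 -> [888, 950]
  L2: h(888,950)=(888*31+950)%997=562 -> [562]
  root=562
After append 49 (leaves=[60, 25, 29, 51, 49]):
  L0: [60, 25, 29, 51, 49]
  L1: h(60,25)=(60*31+25)%997=888 h(29,51)=(29*31+51)%997=950 h(49,49)=(49*31+49)%997=571 -> [888, 950, 571]
  L2: h(888,950)=(888*31+950)%997=562 h(571,571)=(571*31+571)%997=326 -> [562, 326]
  L3: h(562,326)=(562*31+326)%997=799 -> [799]
  root=799
After append 54 (leaves=[60, 25, 29, 51, 49, 54]):
  L0: [60, 25, 29, 51, 49, 54]
  L1: h(60,25)=(60*31+25)%997=888 h(29,51)=(29*31+51)%997=950 h(49,54)=(49*31+54)%997=576 -> [888, 950, 576]
  L2: h(888,950)=(888*31+950)%997=562 h(576,576)=(576*31+576)%997=486 -> [562, 486]
  L3: h(562,486)=(562*31+486)%997=959 -> [959]
  root=959

Answer: 60 888 540 562 799 959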